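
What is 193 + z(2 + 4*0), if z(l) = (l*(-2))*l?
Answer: 185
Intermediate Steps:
z(l) = -2*l**2 (z(l) = (-2*l)*l = -2*l**2)
193 + z(2 + 4*0) = 193 - 2*(2 + 4*0)**2 = 193 - 2*(2 + 0)**2 = 193 - 2*2**2 = 193 - 2*4 = 193 - 8 = 185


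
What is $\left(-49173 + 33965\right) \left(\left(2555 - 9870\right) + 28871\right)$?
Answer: $-327823648$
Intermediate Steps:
$\left(-49173 + 33965\right) \left(\left(2555 - 9870\right) + 28871\right) = - 15208 \left(\left(2555 - 9870\right) + 28871\right) = - 15208 \left(-7315 + 28871\right) = \left(-15208\right) 21556 = -327823648$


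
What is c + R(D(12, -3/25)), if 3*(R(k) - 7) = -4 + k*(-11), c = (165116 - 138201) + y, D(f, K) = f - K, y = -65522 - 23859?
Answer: -4687858/75 ≈ -62505.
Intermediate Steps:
y = -89381
c = -62466 (c = (165116 - 138201) - 89381 = 26915 - 89381 = -62466)
R(k) = 17/3 - 11*k/3 (R(k) = 7 + (-4 + k*(-11))/3 = 7 + (-4 - 11*k)/3 = 7 + (-4/3 - 11*k/3) = 17/3 - 11*k/3)
c + R(D(12, -3/25)) = -62466 + (17/3 - 11*(12 - (-3)/25)/3) = -62466 + (17/3 - 11*(12 - 1*(-3/25))/3) = -62466 + (17/3 - 11*(12 + 3/25)/3) = -62466 + (17/3 - 11/3*303/25) = -62466 + (17/3 - 1111/25) = -62466 - 2908/75 = -4687858/75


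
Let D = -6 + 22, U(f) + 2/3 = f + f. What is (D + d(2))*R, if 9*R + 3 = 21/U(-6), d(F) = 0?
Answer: -472/57 ≈ -8.2807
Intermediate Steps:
U(f) = -⅔ + 2*f (U(f) = -⅔ + (f + f) = -⅔ + 2*f)
D = 16
R = -59/114 (R = -⅓ + (21/(-⅔ + 2*(-6)))/9 = -⅓ + (21/(-⅔ - 12))/9 = -⅓ + (21/(-38/3))/9 = -⅓ + (21*(-3/38))/9 = -⅓ + (⅑)*(-63/38) = -⅓ - 7/38 = -59/114 ≈ -0.51754)
(D + d(2))*R = (16 + 0)*(-59/114) = 16*(-59/114) = -472/57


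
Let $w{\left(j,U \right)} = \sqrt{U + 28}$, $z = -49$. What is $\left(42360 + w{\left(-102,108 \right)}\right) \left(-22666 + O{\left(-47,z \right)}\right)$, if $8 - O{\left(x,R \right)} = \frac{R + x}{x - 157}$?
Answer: $- \frac{16316817840}{17} - \frac{770388 \sqrt{34}}{17} \approx -9.6008 \cdot 10^{8}$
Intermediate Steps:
$O{\left(x,R \right)} = 8 - \frac{R + x}{-157 + x}$ ($O{\left(x,R \right)} = 8 - \frac{R + x}{x - 157} = 8 - \frac{R + x}{-157 + x}$)
$w{\left(j,U \right)} = \sqrt{28 + U}$
$\left(42360 + w{\left(-102,108 \right)}\right) \left(-22666 + O{\left(-47,z \right)}\right) = \left(42360 + \sqrt{28 + 108}\right) \left(-22666 + \frac{-1256 - -49 + 7 \left(-47\right)}{-157 - 47}\right) = \left(42360 + \sqrt{136}\right) \left(-22666 + \frac{-1256 + 49 - 329}{-204}\right) = \left(42360 + 2 \sqrt{34}\right) \left(-22666 - - \frac{128}{17}\right) = \left(42360 + 2 \sqrt{34}\right) \left(-22666 + \frac{128}{17}\right) = \left(42360 + 2 \sqrt{34}\right) \left(- \frac{385194}{17}\right) = - \frac{16316817840}{17} - \frac{770388 \sqrt{34}}{17}$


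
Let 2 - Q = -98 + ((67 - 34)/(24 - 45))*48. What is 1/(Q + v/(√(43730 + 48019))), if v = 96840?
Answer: -9388981/3823396076 + 28245*√91749/1911698038 ≈ 0.0020196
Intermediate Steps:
Q = 1228/7 (Q = 2 - (-98 + ((67 - 34)/(24 - 45))*48) = 2 - (-98 + (33/(-21))*48) = 2 - (-98 + (33*(-1/21))*48) = 2 - (-98 - 11/7*48) = 2 - (-98 - 528/7) = 2 - 1*(-1214/7) = 2 + 1214/7 = 1228/7 ≈ 175.43)
1/(Q + v/(√(43730 + 48019))) = 1/(1228/7 + 96840/(√(43730 + 48019))) = 1/(1228/7 + 96840/(√91749)) = 1/(1228/7 + 96840*(√91749/91749)) = 1/(1228/7 + 32280*√91749/30583)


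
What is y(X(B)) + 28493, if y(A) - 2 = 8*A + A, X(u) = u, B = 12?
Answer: 28603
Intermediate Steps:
y(A) = 2 + 9*A (y(A) = 2 + (8*A + A) = 2 + 9*A)
y(X(B)) + 28493 = (2 + 9*12) + 28493 = (2 + 108) + 28493 = 110 + 28493 = 28603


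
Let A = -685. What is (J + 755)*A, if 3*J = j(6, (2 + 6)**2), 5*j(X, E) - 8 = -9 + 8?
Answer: -1552484/3 ≈ -5.1749e+5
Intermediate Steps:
j(X, E) = 7/5 (j(X, E) = 8/5 + (-9 + 8)/5 = 8/5 + (1/5)*(-1) = 8/5 - 1/5 = 7/5)
J = 7/15 (J = (1/3)*(7/5) = 7/15 ≈ 0.46667)
(J + 755)*A = (7/15 + 755)*(-685) = (11332/15)*(-685) = -1552484/3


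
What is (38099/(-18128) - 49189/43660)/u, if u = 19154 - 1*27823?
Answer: 638775133/1715310063280 ≈ 0.00037240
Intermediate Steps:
u = -8669 (u = 19154 - 27823 = -8669)
(38099/(-18128) - 49189/43660)/u = (38099/(-18128) - 49189/43660)/(-8669) = (38099*(-1/18128) - 49189*1/43660)*(-1/8669) = (-38099/18128 - 49189/43660)*(-1/8669) = -638775133/197867120*(-1/8669) = 638775133/1715310063280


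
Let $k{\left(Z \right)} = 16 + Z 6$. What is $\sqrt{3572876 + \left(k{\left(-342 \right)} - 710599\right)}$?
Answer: $29 \sqrt{3401} \approx 1691.2$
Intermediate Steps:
$k{\left(Z \right)} = 16 + 6 Z$
$\sqrt{3572876 + \left(k{\left(-342 \right)} - 710599\right)} = \sqrt{3572876 + \left(\left(16 + 6 \left(-342\right)\right) - 710599\right)} = \sqrt{3572876 + \left(\left(16 - 2052\right) - 710599\right)} = \sqrt{3572876 - 712635} = \sqrt{2860241} = 29 \sqrt{3401}$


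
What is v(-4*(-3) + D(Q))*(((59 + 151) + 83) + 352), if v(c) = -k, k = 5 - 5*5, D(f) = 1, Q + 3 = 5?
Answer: 12900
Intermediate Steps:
Q = 2 (Q = -3 + 5 = 2)
k = -20 (k = 5 - 25 = -20)
v(c) = 20 (v(c) = -1*(-20) = 20)
v(-4*(-3) + D(Q))*(((59 + 151) + 83) + 352) = 20*(((59 + 151) + 83) + 352) = 20*((210 + 83) + 352) = 20*(293 + 352) = 20*645 = 12900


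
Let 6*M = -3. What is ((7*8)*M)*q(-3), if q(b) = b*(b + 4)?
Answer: 84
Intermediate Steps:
M = -½ (M = (⅙)*(-3) = -½ ≈ -0.50000)
q(b) = b*(4 + b)
((7*8)*M)*q(-3) = ((7*8)*(-½))*(-3*(4 - 3)) = (56*(-½))*(-3*1) = -28*(-3) = 84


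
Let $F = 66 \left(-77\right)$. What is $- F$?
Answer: $5082$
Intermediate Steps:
$F = -5082$
$- F = \left(-1\right) \left(-5082\right) = 5082$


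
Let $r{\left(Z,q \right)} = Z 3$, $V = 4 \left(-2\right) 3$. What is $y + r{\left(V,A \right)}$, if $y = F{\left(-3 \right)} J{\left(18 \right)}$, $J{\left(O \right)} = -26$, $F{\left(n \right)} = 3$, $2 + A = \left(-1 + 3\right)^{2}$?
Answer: $-150$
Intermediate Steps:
$V = -24$ ($V = \left(-8\right) 3 = -24$)
$A = 2$ ($A = -2 + \left(-1 + 3\right)^{2} = -2 + 2^{2} = -2 + 4 = 2$)
$r{\left(Z,q \right)} = 3 Z$
$y = -78$ ($y = 3 \left(-26\right) = -78$)
$y + r{\left(V,A \right)} = -78 + 3 \left(-24\right) = -78 - 72 = -150$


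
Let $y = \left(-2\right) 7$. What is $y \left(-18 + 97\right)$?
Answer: $-1106$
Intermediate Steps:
$y = -14$
$y \left(-18 + 97\right) = - 14 \left(-18 + 97\right) = \left(-14\right) 79 = -1106$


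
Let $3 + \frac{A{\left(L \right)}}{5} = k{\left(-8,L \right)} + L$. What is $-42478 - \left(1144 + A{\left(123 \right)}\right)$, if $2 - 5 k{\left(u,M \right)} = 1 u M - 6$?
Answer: $-45214$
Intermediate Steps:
$k{\left(u,M \right)} = \frac{8}{5} - \frac{M u}{5}$ ($k{\left(u,M \right)} = \frac{2}{5} - \frac{1 u M - 6}{5} = \frac{2}{5} - \frac{u M - 6}{5} = \frac{2}{5} - \frac{M u - 6}{5} = \frac{2}{5} - \frac{-6 + M u}{5} = \frac{2}{5} - \left(- \frac{6}{5} + \frac{M u}{5}\right) = \frac{8}{5} - \frac{M u}{5}$)
$A{\left(L \right)} = -7 + 13 L$ ($A{\left(L \right)} = -15 + 5 \left(\left(\frac{8}{5} - \frac{1}{5} L \left(-8\right)\right) + L\right) = -15 + 5 \left(\left(\frac{8}{5} + \frac{8 L}{5}\right) + L\right) = -15 + 5 \left(\frac{8}{5} + \frac{13 L}{5}\right) = -15 + \left(8 + 13 L\right) = -7 + 13 L$)
$-42478 - \left(1144 + A{\left(123 \right)}\right) = -42478 - \left(1144 + \left(-7 + 13 \cdot 123\right)\right) = -42478 - \left(1144 + \left(-7 + 1599\right)\right) = -42478 - \left(1144 + 1592\right) = -42478 - 2736 = -45214$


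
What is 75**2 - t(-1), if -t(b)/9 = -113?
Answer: 4608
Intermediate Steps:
t(b) = 1017 (t(b) = -9*(-113) = 1017)
75**2 - t(-1) = 75**2 - 1*1017 = 5625 - 1017 = 4608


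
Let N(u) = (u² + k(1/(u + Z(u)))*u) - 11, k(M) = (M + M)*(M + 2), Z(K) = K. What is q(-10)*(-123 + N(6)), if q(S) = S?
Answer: 5755/6 ≈ 959.17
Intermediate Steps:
k(M) = 2*M*(2 + M) (k(M) = (2*M)*(2 + M) = 2*M*(2 + M))
N(u) = -9 + u² + 1/(2*u) (N(u) = (u² + (2*(2 + 1/(u + u))/(u + u))*u) - 11 = (u² + (2*(2 + 1/(2*u))/((2*u)))*u) - 11 = (u² + (2*(1/(2*u))*(2 + 1/(2*u)))*u) - 11 = (u² + ((2 + 1/(2*u))/u)*u) - 11 = (u² + (2 + 1/(2*u))) - 11 = (2 + u² + 1/(2*u)) - 11 = -9 + u² + 1/(2*u))
q(-10)*(-123 + N(6)) = -10*(-123 + (-9 + 6² + (½)/6)) = -10*(-123 + (-9 + 36 + (½)*(⅙))) = -10*(-123 + (-9 + 36 + 1/12)) = -10*(-123 + 325/12) = -10*(-1151/12) = 5755/6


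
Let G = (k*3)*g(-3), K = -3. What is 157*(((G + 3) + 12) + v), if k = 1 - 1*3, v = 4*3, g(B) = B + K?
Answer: 9891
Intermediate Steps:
g(B) = -3 + B (g(B) = B - 3 = -3 + B)
v = 12
k = -2 (k = 1 - 3 = -2)
G = 36 (G = (-2*3)*(-3 - 3) = -6*(-6) = 36)
157*(((G + 3) + 12) + v) = 157*(((36 + 3) + 12) + 12) = 157*((39 + 12) + 12) = 157*(51 + 12) = 157*63 = 9891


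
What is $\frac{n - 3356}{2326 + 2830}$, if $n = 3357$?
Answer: $\frac{1}{5156} \approx 0.00019395$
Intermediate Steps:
$\frac{n - 3356}{2326 + 2830} = \frac{3357 - 3356}{2326 + 2830} = 1 \cdot \frac{1}{5156} = \frac{1}{5156}$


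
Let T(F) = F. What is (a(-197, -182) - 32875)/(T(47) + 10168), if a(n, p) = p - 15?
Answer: -11024/3405 ≈ -3.2376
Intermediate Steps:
a(n, p) = -15 + p
(a(-197, -182) - 32875)/(T(47) + 10168) = ((-15 - 182) - 32875)/(47 + 10168) = (-197 - 32875)/10215 = -33072*1/10215 = -11024/3405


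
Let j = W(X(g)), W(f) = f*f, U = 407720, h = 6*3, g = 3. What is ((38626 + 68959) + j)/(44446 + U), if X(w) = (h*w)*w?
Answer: 133829/452166 ≈ 0.29597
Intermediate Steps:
h = 18
X(w) = 18*w**2 (X(w) = (18*w)*w = 18*w**2)
W(f) = f**2
j = 26244 (j = (18*3**2)**2 = (18*9)**2 = 162**2 = 26244)
((38626 + 68959) + j)/(44446 + U) = ((38626 + 68959) + 26244)/(44446 + 407720) = (107585 + 26244)/452166 = 133829*(1/452166) = 133829/452166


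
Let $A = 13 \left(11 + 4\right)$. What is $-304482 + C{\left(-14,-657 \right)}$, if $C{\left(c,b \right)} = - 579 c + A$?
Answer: $-296181$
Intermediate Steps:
$A = 195$ ($A = 13 \cdot 15 = 195$)
$C{\left(c,b \right)} = 195 - 579 c$ ($C{\left(c,b \right)} = - 579 c + 195 = 195 - 579 c$)
$-304482 + C{\left(-14,-657 \right)} = -304482 + \left(195 - -8106\right) = -304482 + \left(195 + 8106\right) = -304482 + 8301 = -296181$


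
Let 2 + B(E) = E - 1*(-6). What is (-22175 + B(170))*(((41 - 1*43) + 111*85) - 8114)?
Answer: -29019319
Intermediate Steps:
B(E) = 4 + E (B(E) = -2 + (E - 1*(-6)) = -2 + (E + 6) = -2 + (6 + E) = 4 + E)
(-22175 + B(170))*(((41 - 1*43) + 111*85) - 8114) = (-22175 + (4 + 170))*(((41 - 1*43) + 111*85) - 8114) = (-22175 + 174)*(((41 - 43) + 9435) - 8114) = -22001*((-2 + 9435) - 8114) = -22001*(9433 - 8114) = -22001*1319 = -29019319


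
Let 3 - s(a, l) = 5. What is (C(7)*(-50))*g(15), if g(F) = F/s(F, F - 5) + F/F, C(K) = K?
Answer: 2275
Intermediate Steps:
s(a, l) = -2 (s(a, l) = 3 - 1*5 = 3 - 5 = -2)
g(F) = 1 - F/2 (g(F) = F/(-2) + F/F = F*(-½) + 1 = -F/2 + 1 = 1 - F/2)
(C(7)*(-50))*g(15) = (7*(-50))*(1 - ½*15) = -350*(1 - 15/2) = -350*(-13/2) = 2275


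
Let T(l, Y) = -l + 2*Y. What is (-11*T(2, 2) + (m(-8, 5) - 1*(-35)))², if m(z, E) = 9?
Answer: 484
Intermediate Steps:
(-11*T(2, 2) + (m(-8, 5) - 1*(-35)))² = (-11*(-1*2 + 2*2) + (9 - 1*(-35)))² = (-11*(-2 + 4) + (9 + 35))² = (-11*2 + 44)² = (-22 + 44)² = 22² = 484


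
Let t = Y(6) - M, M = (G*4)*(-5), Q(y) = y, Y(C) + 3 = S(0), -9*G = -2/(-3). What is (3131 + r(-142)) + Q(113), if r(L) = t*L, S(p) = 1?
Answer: 100936/27 ≈ 3738.4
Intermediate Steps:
G = -2/27 (G = -(-2)/(9*(-3)) = -(-2)*(-1)/(9*3) = -⅑*⅔ = -2/27 ≈ -0.074074)
Y(C) = -2 (Y(C) = -3 + 1 = -2)
M = 40/27 (M = -2/27*4*(-5) = -8/27*(-5) = 40/27 ≈ 1.4815)
t = -94/27 (t = -2 - 1*40/27 = -2 - 40/27 = -94/27 ≈ -3.4815)
r(L) = -94*L/27
(3131 + r(-142)) + Q(113) = (3131 - 94/27*(-142)) + 113 = (3131 + 13348/27) + 113 = 97885/27 + 113 = 100936/27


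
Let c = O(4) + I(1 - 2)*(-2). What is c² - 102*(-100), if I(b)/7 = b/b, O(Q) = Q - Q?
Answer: 10396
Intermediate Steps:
O(Q) = 0
I(b) = 7 (I(b) = 7*(b/b) = 7*1 = 7)
c = -14 (c = 0 + 7*(-2) = 0 - 14 = -14)
c² - 102*(-100) = (-14)² - 102*(-100) = 196 + 10200 = 10396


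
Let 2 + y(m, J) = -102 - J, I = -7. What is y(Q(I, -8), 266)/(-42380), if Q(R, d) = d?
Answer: 37/4238 ≈ 0.0087305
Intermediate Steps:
y(m, J) = -104 - J (y(m, J) = -2 + (-102 - J) = -104 - J)
y(Q(I, -8), 266)/(-42380) = (-104 - 1*266)/(-42380) = (-104 - 266)*(-1/42380) = -370*(-1/42380) = 37/4238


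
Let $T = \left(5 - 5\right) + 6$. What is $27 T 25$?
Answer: $4050$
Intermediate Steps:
$T = 6$ ($T = 0 + 6 = 6$)
$27 T 25 = 27 \cdot 6 \cdot 25 = 162 \cdot 25 = 4050$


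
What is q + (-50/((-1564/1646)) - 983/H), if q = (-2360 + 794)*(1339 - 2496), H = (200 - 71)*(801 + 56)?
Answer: 78322225100848/43226223 ≈ 1.8119e+6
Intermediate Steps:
H = 110553 (H = 129*857 = 110553)
q = 1811862 (q = -1566*(-1157) = 1811862)
q + (-50/((-1564/1646)) - 983/H) = 1811862 + (-50/((-1564/1646)) - 983/110553) = 1811862 + (-50/((-1564*1/1646)) - 983*1/110553) = 1811862 + (-50/(-782/823) - 983/110553) = 1811862 + (-50*(-823/782) - 983/110553) = 1811862 + (20575/391 - 983/110553) = 1811862 + 2274243622/43226223 = 78322225100848/43226223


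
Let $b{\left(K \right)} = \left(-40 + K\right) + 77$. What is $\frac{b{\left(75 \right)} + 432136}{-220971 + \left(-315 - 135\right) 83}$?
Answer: $- \frac{432248}{258321} \approx -1.6733$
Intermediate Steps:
$b{\left(K \right)} = 37 + K$
$\frac{b{\left(75 \right)} + 432136}{-220971 + \left(-315 - 135\right) 83} = \frac{\left(37 + 75\right) + 432136}{-220971 + \left(-315 - 135\right) 83} = \frac{112 + 432136}{-220971 - 37350} = \frac{432248}{-220971 - 37350} = \frac{432248}{-258321} = 432248 \left(- \frac{1}{258321}\right) = - \frac{432248}{258321}$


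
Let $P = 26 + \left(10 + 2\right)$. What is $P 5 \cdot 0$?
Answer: $0$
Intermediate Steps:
$P = 38$ ($P = 26 + 12 = 38$)
$P 5 \cdot 0 = 38 \cdot 5 \cdot 0 = 38 \cdot 0 = 0$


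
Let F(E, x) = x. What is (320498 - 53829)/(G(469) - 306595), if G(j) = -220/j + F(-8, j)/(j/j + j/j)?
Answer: -250135522/287366589 ≈ -0.87044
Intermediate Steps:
G(j) = j/2 - 220/j (G(j) = -220/j + j/(j/j + j/j) = -220/j + j/(1 + 1) = -220/j + j/2 = j/2 - 220/j)
(320498 - 53829)/(G(469) - 306595) = (320498 - 53829)/(((½)*469 - 220/469) - 306595) = 266669/((469/2 - 220*1/469) - 306595) = 266669/((469/2 - 220/469) - 306595) = 266669/(219521/938 - 306595) = 266669/(-287366589/938) = 266669*(-938/287366589) = -250135522/287366589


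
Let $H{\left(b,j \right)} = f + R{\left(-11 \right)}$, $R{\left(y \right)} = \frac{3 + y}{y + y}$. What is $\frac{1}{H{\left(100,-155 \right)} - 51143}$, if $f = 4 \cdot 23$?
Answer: $- \frac{11}{561557} \approx -1.9588 \cdot 10^{-5}$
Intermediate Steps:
$R{\left(y \right)} = \frac{3 + y}{2 y}$
$f = 92$
$H{\left(b,j \right)} = \frac{1016}{11}$ ($H{\left(b,j \right)} = 92 + \frac{3 - 11}{2 \left(-11\right)} = 92 + \frac{1}{2} \left(- \frac{1}{11}\right) \left(-8\right) = 92 + \frac{4}{11} = \frac{1016}{11}$)
$\frac{1}{H{\left(100,-155 \right)} - 51143} = \frac{1}{\frac{1016}{11} - 51143} = \frac{1}{- \frac{561557}{11}} = - \frac{11}{561557}$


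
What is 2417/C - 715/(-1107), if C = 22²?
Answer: 3021679/535788 ≈ 5.6397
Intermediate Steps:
C = 484
2417/C - 715/(-1107) = 2417/484 - 715/(-1107) = 2417*(1/484) - 715*(-1/1107) = 2417/484 + 715/1107 = 3021679/535788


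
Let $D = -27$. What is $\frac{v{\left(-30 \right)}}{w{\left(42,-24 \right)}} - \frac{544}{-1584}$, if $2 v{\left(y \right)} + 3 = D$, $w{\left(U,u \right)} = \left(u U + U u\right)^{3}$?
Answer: $\frac{10317791287}{30042980352} \approx 0.34343$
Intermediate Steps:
$w{\left(U,u \right)} = 8 U^{3} u^{3}$ ($w{\left(U,u \right)} = \left(U u + U u\right)^{3} = \left(2 U u\right)^{3} = 8 U^{3} u^{3}$)
$v{\left(y \right)} = -15$ ($v{\left(y \right)} = - \frac{3}{2} + \frac{1}{2} \left(-27\right) = - \frac{3}{2} - \frac{27}{2} = -15$)
$\frac{v{\left(-30 \right)}}{w{\left(42,-24 \right)}} - \frac{544}{-1584} = - \frac{15}{8 \cdot 42^{3} \left(-24\right)^{3}} - \frac{544}{-1584} = - \frac{15}{8 \cdot 74088 \left(-13824\right)} - - \frac{34}{99} = - \frac{15}{-8193540096} + \frac{34}{99} = \left(-15\right) \left(- \frac{1}{8193540096}\right) + \frac{34}{99} = \frac{5}{2731180032} + \frac{34}{99} = \frac{10317791287}{30042980352}$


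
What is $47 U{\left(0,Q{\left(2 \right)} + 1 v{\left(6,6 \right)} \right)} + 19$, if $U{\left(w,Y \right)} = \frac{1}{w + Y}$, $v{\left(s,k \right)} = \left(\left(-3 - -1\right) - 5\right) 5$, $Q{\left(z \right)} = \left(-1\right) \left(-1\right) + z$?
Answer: $\frac{561}{32} \approx 17.531$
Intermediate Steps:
$Q{\left(z \right)} = 1 + z$
$v{\left(s,k \right)} = -35$ ($v{\left(s,k \right)} = \left(\left(-3 + 1\right) - 5\right) 5 = \left(-2 - 5\right) 5 = \left(-7\right) 5 = -35$)
$U{\left(w,Y \right)} = \frac{1}{Y + w}$
$47 U{\left(0,Q{\left(2 \right)} + 1 v{\left(6,6 \right)} \right)} + 19 = \frac{47}{\left(\left(1 + 2\right) + 1 \left(-35\right)\right) + 0} + 19 = \frac{47}{\left(3 - 35\right) + 0} + 19 = \frac{47}{-32 + 0} + 19 = \frac{47}{-32} + 19 = 47 \left(- \frac{1}{32}\right) + 19 = - \frac{47}{32} + 19 = \frac{561}{32}$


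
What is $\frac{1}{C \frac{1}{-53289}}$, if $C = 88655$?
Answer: $- \frac{53289}{88655} \approx -0.60108$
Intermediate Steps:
$\frac{1}{C \frac{1}{-53289}} = \frac{1}{88655 \frac{1}{-53289}} = \frac{1}{88655 \left(- \frac{1}{53289}\right)} = \frac{1}{- \frac{88655}{53289}} = - \frac{53289}{88655}$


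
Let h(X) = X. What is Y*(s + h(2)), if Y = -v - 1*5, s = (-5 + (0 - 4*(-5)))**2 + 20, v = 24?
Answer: -7163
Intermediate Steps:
s = 245 (s = (-5 + (0 + 20))**2 + 20 = (-5 + 20)**2 + 20 = 15**2 + 20 = 225 + 20 = 245)
Y = -29 (Y = -1*24 - 1*5 = -24 - 5 = -29)
Y*(s + h(2)) = -29*(245 + 2) = -29*247 = -7163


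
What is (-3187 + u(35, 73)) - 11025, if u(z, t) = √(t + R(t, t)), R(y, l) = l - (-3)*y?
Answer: -14212 + √365 ≈ -14193.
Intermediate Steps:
R(y, l) = l + 3*y
u(z, t) = √5*√t (u(z, t) = √(t + (t + 3*t)) = √(t + 4*t) = √(5*t) = √5*√t)
(-3187 + u(35, 73)) - 11025 = (-3187 + √5*√73) - 11025 = (-3187 + √365) - 11025 = -14212 + √365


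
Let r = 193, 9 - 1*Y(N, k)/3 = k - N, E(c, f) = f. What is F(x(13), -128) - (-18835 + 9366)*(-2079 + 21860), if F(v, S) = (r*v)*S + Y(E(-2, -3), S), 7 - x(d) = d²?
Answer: 191308739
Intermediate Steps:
Y(N, k) = 27 - 3*k + 3*N (Y(N, k) = 27 - 3*(k - N) = 27 + (-3*k + 3*N) = 27 - 3*k + 3*N)
x(d) = 7 - d²
F(v, S) = 18 - 3*S + 193*S*v (F(v, S) = (193*v)*S + (27 - 3*S + 3*(-3)) = 193*S*v + (27 - 3*S - 9) = 193*S*v + (18 - 3*S) = 18 - 3*S + 193*S*v)
F(x(13), -128) - (-18835 + 9366)*(-2079 + 21860) = (18 - 3*(-128) + 193*(-128)*(7 - 1*13²)) - (-18835 + 9366)*(-2079 + 21860) = (18 + 384 + 193*(-128)*(7 - 1*169)) - (-9469)*19781 = (18 + 384 + 193*(-128)*(7 - 169)) - 1*(-187306289) = (18 + 384 + 193*(-128)*(-162)) + 187306289 = (18 + 384 + 4002048) + 187306289 = 4002450 + 187306289 = 191308739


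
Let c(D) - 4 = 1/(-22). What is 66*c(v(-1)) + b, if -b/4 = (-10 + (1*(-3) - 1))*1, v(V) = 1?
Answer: 317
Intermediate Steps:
c(D) = 87/22 (c(D) = 4 + 1/(-22) = 4 - 1/22 = 87/22)
b = 56 (b = -4*(-10 + (1*(-3) - 1)) = -4*(-10 + (-3 - 1)) = -4*(-10 - 4) = -(-56) = -4*(-14) = 56)
66*c(v(-1)) + b = 66*(87/22) + 56 = 261 + 56 = 317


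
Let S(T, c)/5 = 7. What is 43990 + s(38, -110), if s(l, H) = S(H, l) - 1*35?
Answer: 43990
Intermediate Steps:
S(T, c) = 35 (S(T, c) = 5*7 = 35)
s(l, H) = 0 (s(l, H) = 35 - 1*35 = 35 - 35 = 0)
43990 + s(38, -110) = 43990 + 0 = 43990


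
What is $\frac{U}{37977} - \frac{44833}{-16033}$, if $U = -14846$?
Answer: $\frac{1464596923}{608885241} \approx 2.4054$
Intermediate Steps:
$\frac{U}{37977} - \frac{44833}{-16033} = - \frac{14846}{37977} - \frac{44833}{-16033} = \left(-14846\right) \frac{1}{37977} - - \frac{44833}{16033} = - \frac{14846}{37977} + \frac{44833}{16033} = \frac{1464596923}{608885241}$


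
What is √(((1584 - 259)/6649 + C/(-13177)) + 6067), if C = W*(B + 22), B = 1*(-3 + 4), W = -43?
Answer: √46573555065335312621/87613873 ≈ 77.893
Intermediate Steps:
B = 1 (B = 1*1 = 1)
C = -989 (C = -43*(1 + 22) = -43*23 = -989)
√(((1584 - 259)/6649 + C/(-13177)) + 6067) = √(((1584 - 259)/6649 - 989/(-13177)) + 6067) = √((1325*(1/6649) - 989*(-1/13177)) + 6067) = √((1325/6649 + 989/13177) + 6067) = √(24035386/87613873 + 6067) = √(531577402877/87613873) = √46573555065335312621/87613873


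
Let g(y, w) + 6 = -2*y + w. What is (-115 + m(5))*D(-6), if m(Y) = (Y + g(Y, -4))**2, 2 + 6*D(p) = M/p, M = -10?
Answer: -55/9 ≈ -6.1111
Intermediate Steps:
g(y, w) = -6 + w - 2*y (g(y, w) = -6 + (-2*y + w) = -6 + (w - 2*y) = -6 + w - 2*y)
D(p) = -1/3 - 5/(3*p) (D(p) = -1/3 + (-10/p)/6 = -1/3 - 5/(3*p))
m(Y) = (-10 - Y)**2 (m(Y) = (Y + (-6 - 4 - 2*Y))**2 = (Y + (-10 - 2*Y))**2 = (-10 - Y)**2)
(-115 + m(5))*D(-6) = (-115 + (10 + 5)**2)*((1/3)*(-5 - 1*(-6))/(-6)) = (-115 + 15**2)*((1/3)*(-1/6)*(-5 + 6)) = (-115 + 225)*((1/3)*(-1/6)*1) = 110*(-1/18) = -55/9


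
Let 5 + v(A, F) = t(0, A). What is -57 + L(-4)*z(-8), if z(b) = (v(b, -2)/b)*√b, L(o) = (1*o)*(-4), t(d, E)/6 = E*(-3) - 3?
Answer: -57 - 484*I*√2 ≈ -57.0 - 684.48*I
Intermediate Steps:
t(d, E) = -18 - 18*E (t(d, E) = 6*(E*(-3) - 3) = 6*(-3*E - 3) = 6*(-3 - 3*E) = -18 - 18*E)
L(o) = -4*o (L(o) = o*(-4) = -4*o)
v(A, F) = -23 - 18*A (v(A, F) = -5 + (-18 - 18*A) = -23 - 18*A)
z(b) = (-23 - 18*b)/√b (z(b) = ((-23 - 18*b)/b)*√b = (-23 - 18*b)/√b)
-57 + L(-4)*z(-8) = -57 + (-4*(-4))*((-23 - 18*(-8))/√(-8)) = -57 + 16*((-I*√2/4)*(-23 + 144)) = -57 + 16*(-I*√2/4*121) = -57 + 16*(-121*I*√2/4) = -57 - 484*I*√2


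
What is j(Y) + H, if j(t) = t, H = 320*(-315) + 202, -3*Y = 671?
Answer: -302465/3 ≈ -1.0082e+5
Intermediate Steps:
Y = -671/3 (Y = -⅓*671 = -671/3 ≈ -223.67)
H = -100598 (H = -100800 + 202 = -100598)
j(Y) + H = -671/3 - 100598 = -302465/3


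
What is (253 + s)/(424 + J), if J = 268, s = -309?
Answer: -14/173 ≈ -0.080925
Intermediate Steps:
(253 + s)/(424 + J) = (253 - 309)/(424 + 268) = -56/692 = -56*1/692 = -14/173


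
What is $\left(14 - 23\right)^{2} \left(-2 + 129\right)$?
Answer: $10287$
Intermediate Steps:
$\left(14 - 23\right)^{2} \left(-2 + 129\right) = \left(-9\right)^{2} \cdot 127 = 81 \cdot 127 = 10287$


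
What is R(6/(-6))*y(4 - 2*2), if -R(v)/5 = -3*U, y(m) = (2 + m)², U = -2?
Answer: -120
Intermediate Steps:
R(v) = -30 (R(v) = -(-15)*(-2) = -5*6 = -30)
R(6/(-6))*y(4 - 2*2) = -30*(2 + (4 - 2*2))² = -30*(2 + (4 - 4))² = -30*(2 + 0)² = -30*2² = -30*4 = -120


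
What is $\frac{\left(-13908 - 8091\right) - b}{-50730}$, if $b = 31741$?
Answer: $\frac{5374}{5073} \approx 1.0593$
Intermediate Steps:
$\frac{\left(-13908 - 8091\right) - b}{-50730} = \frac{\left(-13908 - 8091\right) - 31741}{-50730} = \left(-21999 - 31741\right) \left(- \frac{1}{50730}\right) = \left(-53740\right) \left(- \frac{1}{50730}\right) = \frac{5374}{5073}$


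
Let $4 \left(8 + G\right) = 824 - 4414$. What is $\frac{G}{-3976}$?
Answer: $\frac{1811}{7952} \approx 0.22774$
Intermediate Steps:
$G = - \frac{1811}{2}$ ($G = -8 + \frac{824 - 4414}{4} = -8 + \frac{1}{4} \left(-3590\right) = -8 - \frac{1795}{2} = - \frac{1811}{2} \approx -905.5$)
$\frac{G}{-3976} = - \frac{1811}{2 \left(-3976\right)} = \left(- \frac{1811}{2}\right) \left(- \frac{1}{3976}\right) = \frac{1811}{7952}$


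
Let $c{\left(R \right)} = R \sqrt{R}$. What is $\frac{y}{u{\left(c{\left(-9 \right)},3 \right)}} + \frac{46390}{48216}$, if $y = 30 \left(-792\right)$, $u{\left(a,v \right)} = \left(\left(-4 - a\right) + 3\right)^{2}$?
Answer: $\frac{21468172087}{642357660} - \frac{64152 i}{26645} \approx 33.421 - 2.4077 i$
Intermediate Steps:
$c{\left(R \right)} = R^{\frac{3}{2}}$
$u{\left(a,v \right)} = \left(-1 - a\right)^{2}$
$y = -23760$
$\frac{y}{u{\left(c{\left(-9 \right)},3 \right)}} + \frac{46390}{48216} = - \frac{23760}{\left(1 + \left(-9\right)^{\frac{3}{2}}\right)^{2}} + \frac{46390}{48216} = - \frac{23760}{\left(1 - 27 i\right)^{2}} + 46390 \cdot \frac{1}{48216} = - \frac{23760}{\left(1 - 27 i\right)^{2}} + \frac{23195}{24108} = \frac{23195}{24108} - \frac{23760}{\left(1 - 27 i\right)^{2}}$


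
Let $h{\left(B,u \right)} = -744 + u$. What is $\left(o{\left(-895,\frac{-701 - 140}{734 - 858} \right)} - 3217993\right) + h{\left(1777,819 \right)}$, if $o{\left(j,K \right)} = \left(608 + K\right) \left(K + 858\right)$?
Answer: $- \frac{41304013879}{15376} \approx -2.6863 \cdot 10^{6}$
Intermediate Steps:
$o{\left(j,K \right)} = \left(608 + K\right) \left(858 + K\right)$
$\left(o{\left(-895,\frac{-701 - 140}{734 - 858} \right)} - 3217993\right) + h{\left(1777,819 \right)} = \left(\left(521664 + \left(\frac{-701 - 140}{734 - 858}\right)^{2} + 1466 \frac{-701 - 140}{734 - 858}\right) - 3217993\right) + \left(-744 + 819\right) = \left(\left(521664 + \left(- \frac{841}{-124}\right)^{2} + 1466 \left(- \frac{841}{-124}\right)\right) - 3217993\right) + 75 = \left(\left(521664 + \left(\left(-841\right) \left(- \frac{1}{124}\right)\right)^{2} + 1466 \left(\left(-841\right) \left(- \frac{1}{124}\right)\right)\right) - 3217993\right) + 75 = \left(\left(521664 + \left(\frac{841}{124}\right)^{2} + 1466 \cdot \frac{841}{124}\right) - 3217993\right) + 75 = \left(\left(521664 + \frac{707281}{15376} + \frac{616453}{62}\right) - 3217993\right) + 75 = \left(\frac{8174693289}{15376} - 3217993\right) + 75 = - \frac{41305167079}{15376} + 75 = - \frac{41304013879}{15376}$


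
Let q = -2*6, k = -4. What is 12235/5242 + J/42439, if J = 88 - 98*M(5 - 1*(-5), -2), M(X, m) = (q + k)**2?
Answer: 388191165/222465238 ≈ 1.7450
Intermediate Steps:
q = -12
M(X, m) = 256 (M(X, m) = (-12 - 4)**2 = (-16)**2 = 256)
J = -25000 (J = 88 - 98*256 = 88 - 25088 = -25000)
12235/5242 + J/42439 = 12235/5242 - 25000/42439 = 388191165/222465238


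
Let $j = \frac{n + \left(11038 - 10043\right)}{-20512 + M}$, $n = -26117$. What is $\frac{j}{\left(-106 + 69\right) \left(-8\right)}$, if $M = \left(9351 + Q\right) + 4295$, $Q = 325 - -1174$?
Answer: $\frac{4187}{264772} \approx 0.015814$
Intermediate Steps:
$Q = 1499$ ($Q = 325 + 1174 = 1499$)
$M = 15145$ ($M = \left(9351 + 1499\right) + 4295 = 10850 + 4295 = 15145$)
$j = \frac{8374}{1789}$ ($j = \frac{-26117 + \left(11038 - 10043\right)}{-20512 + 15145} = \frac{-26117 + 995}{-5367} = \left(-25122\right) \left(- \frac{1}{5367}\right) = \frac{8374}{1789} \approx 4.6808$)
$\frac{j}{\left(-106 + 69\right) \left(-8\right)} = \frac{8374}{1789 \left(-106 + 69\right) \left(-8\right)} = \frac{8374}{1789 \left(\left(-37\right) \left(-8\right)\right)} = \frac{8374}{1789 \cdot 296} = \frac{8374}{1789} \cdot \frac{1}{296} = \frac{4187}{264772}$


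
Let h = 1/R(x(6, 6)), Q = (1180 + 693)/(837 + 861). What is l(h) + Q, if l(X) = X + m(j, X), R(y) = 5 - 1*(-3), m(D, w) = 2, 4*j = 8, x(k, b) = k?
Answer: 21925/6792 ≈ 3.2281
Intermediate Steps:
j = 2 (j = (¼)*8 = 2)
R(y) = 8 (R(y) = 5 + 3 = 8)
Q = 1873/1698 ≈ 1.1031
h = ⅛ (h = 1/8 = ⅛ ≈ 0.12500)
l(X) = 2 + X (l(X) = X + 2 = 2 + X)
l(h) + Q = (2 + ⅛) + 1873/1698 = 17/8 + 1873/1698 = 21925/6792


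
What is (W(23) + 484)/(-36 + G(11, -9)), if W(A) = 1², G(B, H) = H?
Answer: -97/9 ≈ -10.778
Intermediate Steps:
W(A) = 1
(W(23) + 484)/(-36 + G(11, -9)) = (1 + 484)/(-36 - 9) = 485/(-45) = 485*(-1/45) = -97/9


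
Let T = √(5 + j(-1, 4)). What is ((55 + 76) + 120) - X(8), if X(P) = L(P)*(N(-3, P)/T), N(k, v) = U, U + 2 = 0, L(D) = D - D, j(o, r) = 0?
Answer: 251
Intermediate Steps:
L(D) = 0
U = -2 (U = -2 + 0 = -2)
N(k, v) = -2
T = √5 (T = √(5 + 0) = √5 ≈ 2.2361)
X(P) = 0 (X(P) = 0*(-2*√5/5) = 0)
((55 + 76) + 120) - X(8) = ((55 + 76) + 120) - 1*0 = (131 + 120) + 0 = 251 + 0 = 251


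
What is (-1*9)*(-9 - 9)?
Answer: 162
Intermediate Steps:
(-1*9)*(-9 - 9) = -9*(-18) = 162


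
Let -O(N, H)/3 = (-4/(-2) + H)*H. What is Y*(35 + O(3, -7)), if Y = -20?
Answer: 1400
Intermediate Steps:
O(N, H) = -3*H*(2 + H) (O(N, H) = -3*(-4/(-2) + H)*H = -3*(-4*(-½) + H)*H = -3*(2 + H)*H = -3*H*(2 + H))
Y*(35 + O(3, -7)) = -20*(35 - 3*(-7)*(2 - 7)) = -20*(35 - 3*(-7)*(-5)) = -20*(35 - 105) = -20*(-70) = 1400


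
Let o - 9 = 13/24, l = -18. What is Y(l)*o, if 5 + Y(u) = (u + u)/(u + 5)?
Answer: -6641/312 ≈ -21.285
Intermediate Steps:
Y(u) = -5 + 2*u/(5 + u) (Y(u) = -5 + (u + u)/(u + 5) = -5 + (2*u)/(5 + u) = -5 + 2*u/(5 + u))
o = 229/24 (o = 9 + 13/24 = 229/24 ≈ 9.5417)
Y(l)*o = ((-25 - 3*(-18))/(5 - 18))*(229/24) = ((-25 + 54)/(-13))*(229/24) = -1/13*29*(229/24) = -29/13*229/24 = -6641/312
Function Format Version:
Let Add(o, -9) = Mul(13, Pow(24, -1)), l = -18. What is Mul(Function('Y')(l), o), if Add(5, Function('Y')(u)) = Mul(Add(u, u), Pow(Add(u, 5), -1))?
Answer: Rational(-6641, 312) ≈ -21.285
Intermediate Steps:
Function('Y')(u) = Add(-5, Mul(2, u, Pow(Add(5, u), -1))) (Function('Y')(u) = Add(-5, Mul(Add(u, u), Pow(Add(u, 5), -1))) = Add(-5, Mul(Mul(2, u), Pow(Add(5, u), -1))) = Add(-5, Mul(2, u, Pow(Add(5, u), -1))))
o = Rational(229, 24) (o = Add(9, Mul(13, Pow(24, -1))) = Add(9, Mul(13, Rational(1, 24))) = Add(9, Rational(13, 24)) = Rational(229, 24) ≈ 9.5417)
Mul(Function('Y')(l), o) = Mul(Mul(Pow(Add(5, -18), -1), Add(-25, Mul(-3, -18))), Rational(229, 24)) = Mul(Mul(Pow(-13, -1), Add(-25, 54)), Rational(229, 24)) = Mul(Mul(Rational(-1, 13), 29), Rational(229, 24)) = Mul(Rational(-29, 13), Rational(229, 24)) = Rational(-6641, 312)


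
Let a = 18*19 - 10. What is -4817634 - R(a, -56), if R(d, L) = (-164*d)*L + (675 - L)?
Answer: -7867453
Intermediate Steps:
a = 332 (a = 342 - 10 = 332)
R(d, L) = 675 - L - 164*L*d (R(d, L) = -164*L*d + (675 - L) = 675 - L - 164*L*d)
-4817634 - R(a, -56) = -4817634 - (675 - 1*(-56) - 164*(-56)*332) = -4817634 - (675 + 56 + 3049088) = -4817634 - 1*3049819 = -4817634 - 3049819 = -7867453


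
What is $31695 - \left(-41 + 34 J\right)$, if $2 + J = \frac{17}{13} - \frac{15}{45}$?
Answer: $\frac{1239064}{39} \approx 31771.0$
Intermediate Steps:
$J = - \frac{40}{39}$ ($J = -2 + \left(\frac{17}{13} - \frac{15}{45}\right) = -2 + \left(17 \cdot \frac{1}{13} - \frac{1}{3}\right) = -2 + \left(\frac{17}{13} - \frac{1}{3}\right) = -2 + \frac{38}{39} = - \frac{40}{39} \approx -1.0256$)
$31695 - \left(-41 + 34 J\right) = 31695 + \left(41 - - \frac{1360}{39}\right) = 31695 + \left(41 + \frac{1360}{39}\right) = 31695 + \frac{2959}{39} = \frac{1239064}{39}$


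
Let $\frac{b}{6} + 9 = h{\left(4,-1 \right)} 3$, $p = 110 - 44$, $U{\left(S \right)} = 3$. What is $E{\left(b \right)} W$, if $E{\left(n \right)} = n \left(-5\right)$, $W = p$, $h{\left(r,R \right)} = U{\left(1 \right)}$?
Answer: $0$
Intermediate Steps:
$h{\left(r,R \right)} = 3$
$p = 66$
$b = 0$ ($b = -54 + 6 \cdot 3 \cdot 3 = -54 + 6 \cdot 9 = -54 + 54 = 0$)
$W = 66$
$E{\left(n \right)} = - 5 n$
$E{\left(b \right)} W = \left(-5\right) 0 \cdot 66 = 0 \cdot 66 = 0$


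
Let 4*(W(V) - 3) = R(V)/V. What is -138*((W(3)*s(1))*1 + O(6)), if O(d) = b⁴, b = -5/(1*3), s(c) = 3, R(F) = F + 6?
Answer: -141335/54 ≈ -2617.3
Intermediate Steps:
R(F) = 6 + F
W(V) = 3 + (6 + V)/(4*V) (W(V) = 3 + ((6 + V)/V)/4 = 3 + (6 + V)/(4*V))
b = -5/3 ≈ -1.6667
O(d) = 625/81 (O(d) = (-5/3)⁴ = 625/81)
-138*((W(3)*s(1))*1 + O(6)) = -138*((((¼)*(6 + 13*3)/3)*3)*1 + 625/81) = -138*((((¼)*(⅓)*(6 + 39))*3)*1 + 625/81) = -138*((((¼)*(⅓)*45)*3)*1 + 625/81) = -138*(((15/4)*3)*1 + 625/81) = -138*((45/4)*1 + 625/81) = -138*(45/4 + 625/81) = -138*6145/324 = -141335/54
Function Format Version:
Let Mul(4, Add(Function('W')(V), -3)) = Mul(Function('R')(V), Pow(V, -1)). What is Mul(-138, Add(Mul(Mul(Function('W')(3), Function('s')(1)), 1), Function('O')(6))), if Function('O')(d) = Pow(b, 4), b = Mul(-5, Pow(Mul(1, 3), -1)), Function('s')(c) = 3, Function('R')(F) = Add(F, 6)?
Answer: Rational(-141335, 54) ≈ -2617.3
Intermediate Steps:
Function('R')(F) = Add(6, F)
Function('W')(V) = Add(3, Mul(Rational(1, 4), Pow(V, -1), Add(6, V))) (Function('W')(V) = Add(3, Mul(Rational(1, 4), Mul(Add(6, V), Pow(V, -1)))) = Add(3, Mul(Rational(1, 4), Mul(Pow(V, -1), Add(6, V)))) = Add(3, Mul(Rational(1, 4), Pow(V, -1), Add(6, V))))
b = Rational(-5, 3) (b = Mul(-5, Pow(3, -1)) = Mul(-5, Rational(1, 3)) = Rational(-5, 3) ≈ -1.6667)
Function('O')(d) = Rational(625, 81) (Function('O')(d) = Pow(Rational(-5, 3), 4) = Rational(625, 81))
Mul(-138, Add(Mul(Mul(Function('W')(3), Function('s')(1)), 1), Function('O')(6))) = Mul(-138, Add(Mul(Mul(Mul(Rational(1, 4), Pow(3, -1), Add(6, Mul(13, 3))), 3), 1), Rational(625, 81))) = Mul(-138, Add(Mul(Mul(Mul(Rational(1, 4), Rational(1, 3), Add(6, 39)), 3), 1), Rational(625, 81))) = Mul(-138, Add(Mul(Mul(Mul(Rational(1, 4), Rational(1, 3), 45), 3), 1), Rational(625, 81))) = Mul(-138, Add(Mul(Mul(Rational(15, 4), 3), 1), Rational(625, 81))) = Mul(-138, Add(Mul(Rational(45, 4), 1), Rational(625, 81))) = Mul(-138, Add(Rational(45, 4), Rational(625, 81))) = Mul(-138, Rational(6145, 324)) = Rational(-141335, 54)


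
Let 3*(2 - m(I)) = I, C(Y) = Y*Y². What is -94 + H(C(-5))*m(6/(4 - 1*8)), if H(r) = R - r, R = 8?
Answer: 477/2 ≈ 238.50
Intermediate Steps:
C(Y) = Y³
m(I) = 2 - I/3
H(r) = 8 - r
-94 + H(C(-5))*m(6/(4 - 1*8)) = -94 + (8 - 1*(-5)³)*(2 - 2/(4 - 1*8)) = -94 + (8 - 1*(-125))*(2 - 2/(4 - 8)) = -94 + (8 + 125)*(2 - 2/(-4)) = -94 + 133*(2 - 2*(-1)/4) = -94 + 133*(2 - ⅓*(-3/2)) = -94 + 133*(2 + ½) = -94 + 133*(5/2) = -94 + 665/2 = 477/2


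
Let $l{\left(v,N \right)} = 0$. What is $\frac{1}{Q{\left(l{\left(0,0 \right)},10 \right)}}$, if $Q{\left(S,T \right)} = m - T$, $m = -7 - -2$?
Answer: $- \frac{1}{15} \approx -0.066667$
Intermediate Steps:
$m = -5$ ($m = -7 + 2 = -5$)
$Q{\left(S,T \right)} = -5 - T$
$\frac{1}{Q{\left(l{\left(0,0 \right)},10 \right)}} = \frac{1}{-5 - 10} = \frac{1}{-15} = - \frac{1}{15}$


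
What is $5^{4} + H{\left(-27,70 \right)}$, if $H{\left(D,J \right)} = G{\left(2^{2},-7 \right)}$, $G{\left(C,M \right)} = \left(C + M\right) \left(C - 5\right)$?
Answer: $628$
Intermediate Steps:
$G{\left(C,M \right)} = \left(-5 + C\right) \left(C + M\right)$ ($G{\left(C,M \right)} = \left(C + M\right) \left(-5 + C\right) = \left(-5 + C\right) \left(C + M\right)$)
$H{\left(D,J \right)} = 3$ ($H{\left(D,J \right)} = \left(2^{2}\right)^{2} - 5 \cdot 2^{2} - -35 + 2^{2} \left(-7\right) = 4^{2} - 20 + 35 + 4 \left(-7\right) = 16 - 20 + 35 - 28 = 3$)
$5^{4} + H{\left(-27,70 \right)} = 5^{4} + 3 = 625 + 3 = 628$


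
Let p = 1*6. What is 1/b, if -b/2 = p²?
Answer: -1/72 ≈ -0.013889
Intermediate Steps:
p = 6
b = -72 (b = -2*6² = -2*36 = -72)
1/b = 1/(-72) = -1/72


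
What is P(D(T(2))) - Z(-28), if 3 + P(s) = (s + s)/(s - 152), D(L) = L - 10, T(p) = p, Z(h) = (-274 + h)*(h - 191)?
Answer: -661409/10 ≈ -66141.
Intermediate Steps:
Z(h) = (-274 + h)*(-191 + h)
D(L) = -10 + L
P(s) = -3 + 2*s/(-152 + s) (P(s) = -3 + (s + s)/(s - 152) = -3 + (2*s)/(-152 + s) = -3 + 2*s/(-152 + s))
P(D(T(2))) - Z(-28) = (456 - (-10 + 2))/(-152 + (-10 + 2)) - (52334 + (-28)² - 465*(-28)) = (456 - 1*(-8))/(-152 - 8) - (52334 + 784 + 13020) = (456 + 8)/(-160) - 1*66138 = -1/160*464 - 66138 = -29/10 - 66138 = -661409/10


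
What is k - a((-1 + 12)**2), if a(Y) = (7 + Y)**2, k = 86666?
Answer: 70282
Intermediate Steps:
k - a((-1 + 12)**2) = 86666 - (7 + (-1 + 12)**2)**2 = 86666 - (7 + 11**2)**2 = 86666 - (7 + 121)**2 = 86666 - 1*128**2 = 86666 - 1*16384 = 86666 - 16384 = 70282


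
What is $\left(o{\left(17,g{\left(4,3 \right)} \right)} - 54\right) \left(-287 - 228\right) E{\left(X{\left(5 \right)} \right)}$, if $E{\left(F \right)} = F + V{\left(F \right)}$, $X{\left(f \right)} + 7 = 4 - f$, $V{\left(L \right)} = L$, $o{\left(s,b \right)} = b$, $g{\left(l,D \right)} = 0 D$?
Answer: $-444960$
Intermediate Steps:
$g{\left(l,D \right)} = 0$
$X{\left(f \right)} = -3 - f$ ($X{\left(f \right)} = -7 - \left(-4 + f\right) = -3 - f$)
$E{\left(F \right)} = 2 F$ ($E{\left(F \right)} = F + F = 2 F$)
$\left(o{\left(17,g{\left(4,3 \right)} \right)} - 54\right) \left(-287 - 228\right) E{\left(X{\left(5 \right)} \right)} = \left(0 - 54\right) \left(-287 - 228\right) 2 \left(-3 - 5\right) = \left(-54\right) \left(-515\right) 2 \left(-3 - 5\right) = 27810 \cdot 2 \left(-8\right) = 27810 \left(-16\right) = -444960$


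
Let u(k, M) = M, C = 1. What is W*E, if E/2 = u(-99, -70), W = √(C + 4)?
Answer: -140*√5 ≈ -313.05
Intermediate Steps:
W = √5 (W = √(1 + 4) = √5 ≈ 2.2361)
E = -140 (E = 2*(-70) = -140)
W*E = √5*(-140) = -140*√5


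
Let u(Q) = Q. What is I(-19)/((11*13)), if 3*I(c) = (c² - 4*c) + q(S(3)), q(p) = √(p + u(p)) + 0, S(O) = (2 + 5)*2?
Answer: 437/429 + 2*√7/429 ≈ 1.0310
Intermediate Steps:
S(O) = 14 (S(O) = 7*2 = 14)
q(p) = √2*√p (q(p) = √(p + p) + 0 = √(2*p) + 0 = √2*√p + 0 = √2*√p)
I(c) = -4*c/3 + c²/3 + 2*√7/3 (I(c) = ((c² - 4*c) + √2*√14)/3 = ((c² - 4*c) + 2*√7)/3 = (c² - 4*c + 2*√7)/3 = -4*c/3 + c²/3 + 2*√7/3)
I(-19)/((11*13)) = (-4/3*(-19) + (⅓)*(-19)² + 2*√7/3)/((11*13)) = (76/3 + (⅓)*361 + 2*√7/3)/143 = (76/3 + 361/3 + 2*√7/3)*(1/143) = (437/3 + 2*√7/3)*(1/143) = 437/429 + 2*√7/429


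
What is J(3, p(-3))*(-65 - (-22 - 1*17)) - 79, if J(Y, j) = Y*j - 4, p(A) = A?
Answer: 259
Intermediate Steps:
J(Y, j) = -4 + Y*j
J(3, p(-3))*(-65 - (-22 - 1*17)) - 79 = (-4 + 3*(-3))*(-65 - (-22 - 1*17)) - 79 = (-4 - 9)*(-65 - (-22 - 17)) - 79 = -13*(-65 - 1*(-39)) - 79 = -13*(-65 + 39) - 79 = -13*(-26) - 79 = 338 - 79 = 259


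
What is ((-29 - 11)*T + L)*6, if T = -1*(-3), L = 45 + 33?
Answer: -252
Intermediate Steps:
L = 78
T = 3
((-29 - 11)*T + L)*6 = ((-29 - 11)*3 + 78)*6 = (-40*3 + 78)*6 = (-120 + 78)*6 = -42*6 = -252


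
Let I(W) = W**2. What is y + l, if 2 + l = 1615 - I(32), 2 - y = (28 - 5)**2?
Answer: 62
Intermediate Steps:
y = -527 (y = 2 - (28 - 5)**2 = 2 - 1*23**2 = 2 - 1*529 = 2 - 529 = -527)
l = 589 (l = -2 + (1615 - 1*32**2) = -2 + (1615 - 1*1024) = -2 + (1615 - 1024) = -2 + 591 = 589)
y + l = -527 + 589 = 62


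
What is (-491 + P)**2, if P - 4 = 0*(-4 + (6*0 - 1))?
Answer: 237169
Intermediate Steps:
P = 4 (P = 4 + 0*(-4 + (6*0 - 1)) = 4 + 0*(-4 + (0 - 1)) = 4 + 0*(-4 - 1) = 4 + 0*(-5) = 4 + 0 = 4)
(-491 + P)**2 = (-491 + 4)**2 = (-487)**2 = 237169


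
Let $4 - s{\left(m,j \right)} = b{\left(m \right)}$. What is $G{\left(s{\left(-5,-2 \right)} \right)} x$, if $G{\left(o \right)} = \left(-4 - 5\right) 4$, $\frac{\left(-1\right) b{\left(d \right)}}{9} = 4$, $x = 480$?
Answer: $-17280$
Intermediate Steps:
$b{\left(d \right)} = -36$ ($b{\left(d \right)} = \left(-9\right) 4 = -36$)
$s{\left(m,j \right)} = 40$ ($s{\left(m,j \right)} = 4 - -36 = 4 + 36 = 40$)
$G{\left(o \right)} = -36$ ($G{\left(o \right)} = \left(-9\right) 4 = -36$)
$G{\left(s{\left(-5,-2 \right)} \right)} x = \left(-36\right) 480 = -17280$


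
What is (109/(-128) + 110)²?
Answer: 195188841/16384 ≈ 11913.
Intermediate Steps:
(109/(-128) + 110)² = (109*(-1/128) + 110)² = (-109/128 + 110)² = (13971/128)² = 195188841/16384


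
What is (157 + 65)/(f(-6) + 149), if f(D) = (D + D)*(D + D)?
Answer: 222/293 ≈ 0.75768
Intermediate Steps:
f(D) = 4*D² (f(D) = (2*D)*(2*D) = 4*D²)
(157 + 65)/(f(-6) + 149) = (157 + 65)/(4*(-6)² + 149) = 222/(4*36 + 149) = 222/(144 + 149) = 222/293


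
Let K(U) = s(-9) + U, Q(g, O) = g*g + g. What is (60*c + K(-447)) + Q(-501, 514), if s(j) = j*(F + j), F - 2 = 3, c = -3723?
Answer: 26709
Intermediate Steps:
Q(g, O) = g + g**2 (Q(g, O) = g**2 + g = g + g**2)
F = 5 (F = 2 + 3 = 5)
s(j) = j*(5 + j)
K(U) = 36 + U (K(U) = -9*(5 - 9) + U = -9*(-4) + U = 36 + U)
(60*c + K(-447)) + Q(-501, 514) = (60*(-3723) + (36 - 447)) - 501*(1 - 501) = (-223380 - 411) - 501*(-500) = -223791 + 250500 = 26709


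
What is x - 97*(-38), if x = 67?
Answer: 3753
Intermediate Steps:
x - 97*(-38) = 67 - 97*(-38) = 67 + 3686 = 3753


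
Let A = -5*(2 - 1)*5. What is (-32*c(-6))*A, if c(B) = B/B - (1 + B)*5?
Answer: 20800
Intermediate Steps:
A = -25 (A = -5*1*5 = -5*5 = -25)
c(B) = -4 - 5*B (c(B) = 1 - (5 + 5*B) = 1 + (-5 - 5*B) = -4 - 5*B)
(-32*c(-6))*A = -32*(-4 - 5*(-6))*(-25) = -32*(-4 + 30)*(-25) = -32*26*(-25) = -832*(-25) = 20800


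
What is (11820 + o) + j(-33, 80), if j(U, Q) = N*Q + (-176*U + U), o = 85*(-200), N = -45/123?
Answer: 23195/41 ≈ 565.73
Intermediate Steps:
N = -15/41 (N = -45*1/123 = -15/41 ≈ -0.36585)
o = -17000
j(U, Q) = -175*U - 15*Q/41 (j(U, Q) = -15*Q/41 + (-176*U + U) = -15*Q/41 - 175*U = -175*U - 15*Q/41)
(11820 + o) + j(-33, 80) = (11820 - 17000) + (-175*(-33) - 15/41*80) = -5180 + (5775 - 1200/41) = -5180 + 235575/41 = 23195/41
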